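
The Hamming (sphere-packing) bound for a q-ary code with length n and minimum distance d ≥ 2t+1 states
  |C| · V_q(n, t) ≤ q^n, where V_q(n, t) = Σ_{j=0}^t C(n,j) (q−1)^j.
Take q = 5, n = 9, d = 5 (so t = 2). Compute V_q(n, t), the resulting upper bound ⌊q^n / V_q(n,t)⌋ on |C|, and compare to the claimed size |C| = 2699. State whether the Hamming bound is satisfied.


V_q(n, t) = 613, q^n = 1953125, Hamming bound = 3186, |C| = 2699 ≤ bound (satisfied).

Step 1: Compute V_q(n, t) = Σ_{j=0}^2 C(n, j) (q−1)^j.
  j = 0: C(9,0)·(4)^0 = 1·1 = 1.
  j = 1: C(9,1)·(4)^1 = 9·4 = 36.
  j = 2: C(9,2)·(4)^2 = 36·16 = 576.
  V_q(n, t) = 1 + 36 + 576 = 613.
Step 2: q^n = 5^9 = 1953125.
Step 3: Hamming bound ⌊q^n / V_q(n,t)⌋ = ⌊1953125/613⌋ = 3186.
Step 4: Compare |C| = 2699 to 3186: satisfied.
The claimed |C| lies below the Hamming bound.


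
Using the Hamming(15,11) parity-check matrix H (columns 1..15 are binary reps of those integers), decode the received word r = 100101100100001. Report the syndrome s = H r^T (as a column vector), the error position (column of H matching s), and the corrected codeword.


s = (0, 0, 0, 1)^T, error position = 1, corrected codeword c = 000101100100001

Compute s = H r^T mod 2 one row at a time:
  s_1 = 0 + 0 + 1 + 0 + 0 + 0 + 0 + 1 = 2 ≡ 0 (mod 2).
  s_2 = 1 + 0 + 1 + 1 + 0 + 0 + 0 + 1 = 4 ≡ 0 (mod 2).
  s_3 = 0 + 0 + 1 + 1 + 1 + 0 + 0 + 1 = 4 ≡ 0 (mod 2).
  s_4 = 1 + 0 + 0 + 1 + 0 + 0 + 0 + 1 = 3 ≡ 1 (mod 2).
s = (0, 0, 0, 1)^T — this equals column 1 of H (binary 0001), so error is at position 1.
Correct: flip bit 1 of r = 100101100100001 to get c = 000101100100001.


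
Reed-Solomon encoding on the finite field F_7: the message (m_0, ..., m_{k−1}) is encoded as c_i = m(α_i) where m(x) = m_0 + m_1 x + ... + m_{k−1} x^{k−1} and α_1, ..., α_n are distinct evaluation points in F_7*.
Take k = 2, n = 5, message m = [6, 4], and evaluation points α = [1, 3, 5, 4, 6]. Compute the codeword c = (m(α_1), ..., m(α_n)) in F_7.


c = [3, 4, 5, 1, 2]

Message polynomial: m(x) = 6 + 4·x (mod 7).
For each evaluation point α_i, compute m(α_i) mod 7:
  α_1 = 1: Horner steps 4 → 3, so m(1) = 3.
  α_2 = 3: Horner steps 4 → 4, so m(3) = 4.
  α_3 = 5: Horner steps 4 → 5, so m(5) = 5.
  α_4 = 4: Horner steps 4 → 1, so m(4) = 1.
  α_5 = 6: Horner steps 4 → 2, so m(6) = 2.
Codeword c = [3, 4, 5, 1, 2] ∈ F_7^5.


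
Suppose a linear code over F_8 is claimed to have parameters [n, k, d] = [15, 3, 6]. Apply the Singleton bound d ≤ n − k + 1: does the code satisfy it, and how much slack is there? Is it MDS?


Singleton RHS = n − k + 1 = 13, slack = 7, bound satisfied, not MDS.

Singleton bound: d ≤ n − k + 1.
Here n = 15, k = 3, so n − k + 1 = 13.
Given d = 6, check d ≤ 13: YES.
Slack = (n − k + 1) − d = 7.
The code is NOT MDS (slack = 7 > 0).
Description: the claimed parameters are [15, 3, 6]_8; such a code would be non-MDS.


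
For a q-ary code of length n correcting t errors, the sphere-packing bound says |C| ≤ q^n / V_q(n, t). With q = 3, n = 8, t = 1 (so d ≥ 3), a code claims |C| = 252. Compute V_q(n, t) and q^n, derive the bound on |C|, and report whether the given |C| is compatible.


V_q(n, t) = 17, q^n = 6561, Hamming bound = 385, |C| = 252 ≤ bound (satisfied).

Step 1: Compute V_q(n, t) = Σ_{j=0}^1 C(n, j) (q−1)^j.
  j = 0: C(8,0)·(2)^0 = 1·1 = 1.
  j = 1: C(8,1)·(2)^1 = 8·2 = 16.
  V_q(n, t) = 1 + 16 = 17.
Step 2: q^n = 3^8 = 6561.
Step 3: Hamming bound ⌊q^n / V_q(n,t)⌋ = ⌊6561/17⌋ = 385.
Step 4: Compare |C| = 252 to 385: satisfied.
The claimed |C| lies below the Hamming bound.


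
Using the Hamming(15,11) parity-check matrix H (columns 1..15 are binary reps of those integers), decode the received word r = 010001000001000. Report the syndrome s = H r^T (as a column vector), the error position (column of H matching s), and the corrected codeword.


s = (1, 0, 0, 0)^T, error position = 8, corrected codeword c = 010001010001000

Compute s = H r^T mod 2 one row at a time:
  s_1 = 0 + 0 + 0 + 0 + 1 + 0 + 0 + 0 = 1 ≡ 1 (mod 2).
  s_2 = 0 + 0 + 1 + 0 + 1 + 0 + 0 + 0 = 2 ≡ 0 (mod 2).
  s_3 = 1 + 0 + 1 + 0 + 0 + 0 + 0 + 0 = 2 ≡ 0 (mod 2).
  s_4 = 0 + 0 + 0 + 0 + 0 + 0 + 0 + 0 = 0 ≡ 0 (mod 2).
s = (1, 0, 0, 0)^T — this equals column 8 of H (binary 1000), so error is at position 8.
Correct: flip bit 8 of r = 010001000001000 to get c = 010001010001000.


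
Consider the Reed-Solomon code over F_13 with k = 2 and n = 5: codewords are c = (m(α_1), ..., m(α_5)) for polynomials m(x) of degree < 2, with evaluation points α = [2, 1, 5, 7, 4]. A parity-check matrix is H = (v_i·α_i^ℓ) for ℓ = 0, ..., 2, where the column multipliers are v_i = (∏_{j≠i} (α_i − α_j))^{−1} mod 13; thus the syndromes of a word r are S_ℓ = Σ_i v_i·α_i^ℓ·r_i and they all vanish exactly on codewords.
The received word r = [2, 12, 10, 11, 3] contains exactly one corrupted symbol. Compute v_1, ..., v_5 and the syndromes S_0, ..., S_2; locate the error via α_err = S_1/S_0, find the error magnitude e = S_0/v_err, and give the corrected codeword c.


S = (8, 8, 8), error at position 2, error magnitude e = 4, c = [2, 8, 10, 11, 3].

Step 1: column multipliers v_i = (∏_{j≠i}(α_i − α_j))^{−1} mod 13.
  i = 1 (α = 2): (2−1)(2−5)(2−7)(2−4) = 1·(−3)·(−5)·(−2) = −30 ≡ 9, so v_1 = 9^{−1} = 3 (mod 13).
  i = 2 (α = 1): (1−2)(1−5)(1−7)(1−4) = (−1)·(−4)·(−6)·(−3) = 72 ≡ 7, so v_2 = 7^{−1} = 2 (mod 13).
  i = 3 (α = 5): (5−2)(5−1)(5−7)(5−4) = 3·4·(−2)·1 = −24 ≡ 2, so v_3 = 2^{−1} = 7 (mod 13).
  i = 4 (α = 7): (7−2)(7−1)(7−5)(7−4) = 5·6·2·3 = 180 ≡ 11, so v_4 = 11^{−1} = 6 (mod 13).
  i = 5 (α = 4): (4−2)(4−1)(4−5)(4−7) = 2·3·(−1)·(−3) = 18 ≡ 5, so v_5 = 5^{−1} = 8 (mod 13).
  v = [3, 2, 7, 6, 8].
Step 2: syndromes of r = [2, 12, 10, 11, 3] (all sums mod 13).
  S_0 = Σ v_i r_i = 3·2 + 2·12 + 7·10 + 6·11 + 8·3 = 190 ≡ 8.
  S_1 = Σ v_i α_i r_i = 3·2·2 + 2·1·12 + 7·5·10 + 6·7·11 + 8·4·3 = 944 ≡ 8.
  α_i^2 mod 13 = [4, 1, 12, 10, 3].
  S_2 = Σ v_i α_i^2 r_i = 3·4·2 + 2·1·12 + 7·12·10 + 6·10·11 + 8·3·3 = 1620 ≡ 8.
  S = (8, 8, 8) ≠ 0, so r is not a codeword (an error is present).
Step 3: locate the error. For a single error e at position i, S_ℓ = v_i·e·α_i^ℓ, so α_err = S_1/S_0.
  S_0^{−1} = 8^{−1} = 5 (mod 13), so α_err = 8·5 = 40 ≡ 1 = α_2. Error position i = 2.
  Consistency check: S_2/S_1 = 8·5 = 40 ≡ 1 = α_err ✓ (single-error assumption holds).
Step 4: error magnitude e = S_0/v_2 = S_0·∏_{j≠2}(α_2 − α_j) = 8·7 = 56 ≡ 4 (mod 13).
Step 5: correct position 2: c_2 = r_2 − e = 12 − 4 ≡ 8 (mod 13). Hence c = [2, 8, 10, 11, 3].
  Check: interpolating c through the α_i gives m(x) = 1 + 7·x (degree < 2) with m(α_i) = c_i for every i, so c is indeed a codeword.


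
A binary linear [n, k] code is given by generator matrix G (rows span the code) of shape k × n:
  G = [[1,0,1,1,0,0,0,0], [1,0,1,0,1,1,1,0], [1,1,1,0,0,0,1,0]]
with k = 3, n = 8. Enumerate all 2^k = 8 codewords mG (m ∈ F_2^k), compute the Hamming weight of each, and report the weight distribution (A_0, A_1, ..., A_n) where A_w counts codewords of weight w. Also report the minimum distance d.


Weight distribution: A_0 = 1, A_3 = 3, A_4 = 2, A_5 = 1, A_6 = 1. Minimum distance d = 3.

Enumerate all 2^3 = 8 messages m ∈ F_2^3.
For each, compute codeword c = mG in F_2^8, then tally its weight.
  m = 000 → c = 00000000, weight = 0.
  m = 100 → c = 10110000, weight = 3.
  m = 010 → c = 10101110, weight = 5.
  m = 110 → c = 00011110, weight = 4.
  m = 001 → c = 11100010, weight = 4.
  m = 101 → c = 01010010, weight = 3.
  m = 011 → c = 01001100, weight = 3.
  m = 111 → c = 11111100, weight = 6.
Tally weights:
  weight 0: 1 codewords.
  weight 3: 3 codewords.
  weight 4: 2 codewords.
  weight 5: 1 codewords.
  weight 6: 1 codewords.
Minimum distance d = smallest w > 0 with A_w > 0 = 3.
Sanity: Σ A_w = 8 = 2^3 = 8 ✓.


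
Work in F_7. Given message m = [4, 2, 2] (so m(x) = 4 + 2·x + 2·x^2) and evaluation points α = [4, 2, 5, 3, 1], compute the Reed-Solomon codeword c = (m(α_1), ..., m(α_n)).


c = [2, 2, 1, 0, 1]

Message polynomial: m(x) = 4 + 2·x + 2·x^2 (mod 7).
For each evaluation point α_i, compute m(α_i) mod 7:
  α_1 = 4: Horner steps 2 → 3 → 2, so m(4) = 2.
  α_2 = 2: Horner steps 2 → 6 → 2, so m(2) = 2.
  α_3 = 5: Horner steps 2 → 5 → 1, so m(5) = 1.
  α_4 = 3: Horner steps 2 → 1 → 0, so m(3) = 0.
  α_5 = 1: Horner steps 2 → 4 → 1, so m(1) = 1.
Codeword c = [2, 2, 1, 0, 1] ∈ F_7^5.


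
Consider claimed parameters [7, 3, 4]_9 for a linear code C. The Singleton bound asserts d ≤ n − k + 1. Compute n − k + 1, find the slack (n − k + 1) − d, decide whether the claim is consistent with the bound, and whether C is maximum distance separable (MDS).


Singleton RHS = n − k + 1 = 5, slack = 1, bound satisfied, not MDS.

Singleton bound: d ≤ n − k + 1.
Here n = 7, k = 3, so n − k + 1 = 5.
Given d = 4, check d ≤ 5: YES.
Slack = (n − k + 1) − d = 1.
The code is NOT MDS (slack = 1 > 0).
Description: the claimed parameters are [7, 3, 4]_9; such a code would be non-MDS.


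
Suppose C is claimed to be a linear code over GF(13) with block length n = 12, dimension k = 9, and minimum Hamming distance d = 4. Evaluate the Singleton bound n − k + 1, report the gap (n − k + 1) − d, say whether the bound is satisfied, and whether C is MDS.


Singleton RHS = n − k + 1 = 4, slack = 0, bound satisfied, MDS.

Singleton bound: d ≤ n − k + 1.
Here n = 12, k = 9, so n − k + 1 = 4.
Given d = 4, check d ≤ 4: YES.
Slack = (n − k + 1) − d = 0.
The code is MDS (slack = 0).
Description: the claimed parameters are [12, 9, 4]_13; such a code would be MDS (meets Singleton bound).


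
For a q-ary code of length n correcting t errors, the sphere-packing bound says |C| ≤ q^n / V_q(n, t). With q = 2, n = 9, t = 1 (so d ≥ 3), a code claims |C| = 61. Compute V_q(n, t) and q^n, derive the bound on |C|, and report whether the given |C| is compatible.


V_q(n, t) = 10, q^n = 512, Hamming bound = 51, |C| = 61 > bound (violated).

Step 1: Compute V_q(n, t) = Σ_{j=0}^1 C(n, j) (q−1)^j.
  j = 0: C(9,0)·(1)^0 = 1·1 = 1.
  j = 1: C(9,1)·(1)^1 = 9·1 = 9.
  V_q(n, t) = 1 + 9 = 10.
Step 2: q^n = 2^9 = 512.
Step 3: Hamming bound ⌊q^n / V_q(n,t)⌋ = ⌊512/10⌋ = 51.
Step 4: Compare |C| = 61 to 51: violated.
The claimed |C| lies above the Hamming bound, so no 2-ary code of length 9 with d ≥ 3 can have 61 codewords.


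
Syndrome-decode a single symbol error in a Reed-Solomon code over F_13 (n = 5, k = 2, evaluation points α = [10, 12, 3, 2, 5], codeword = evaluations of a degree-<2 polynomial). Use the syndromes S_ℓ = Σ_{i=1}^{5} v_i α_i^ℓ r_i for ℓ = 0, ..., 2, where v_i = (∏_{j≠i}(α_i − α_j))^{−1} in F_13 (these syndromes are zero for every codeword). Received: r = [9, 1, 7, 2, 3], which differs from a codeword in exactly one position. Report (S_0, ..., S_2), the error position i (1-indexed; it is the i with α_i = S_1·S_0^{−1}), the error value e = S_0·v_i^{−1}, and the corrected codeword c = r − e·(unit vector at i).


S = (12, 10, 4), error at position 3, error magnitude e = 9, c = [9, 1, 11, 2, 3].

Step 1: column multipliers v_i = (∏_{j≠i}(α_i − α_j))^{−1} mod 13.
  i = 1 (α = 10): (10−12)(10−3)(10−2)(10−5) = (−2)·7·8·5 = −560 ≡ 12, so v_1 = 12^{−1} = 12 (mod 13).
  i = 2 (α = 12): (12−10)(12−3)(12−2)(12−5) = 2·9·10·7 = 1260 ≡ 12, so v_2 = 12^{−1} = 12 (mod 13).
  i = 3 (α = 3): (3−10)(3−12)(3−2)(3−5) = (−7)·(−9)·1·(−2) = −126 ≡ 4, so v_3 = 4^{−1} = 10 (mod 13).
  i = 4 (α = 2): (2−10)(2−12)(2−3)(2−5) = (−8)·(−10)·(−1)·(−3) = 240 ≡ 6, so v_4 = 6^{−1} = 11 (mod 13).
  i = 5 (α = 5): (5−10)(5−12)(5−3)(5−2) = (−5)·(−7)·2·3 = 210 ≡ 2, so v_5 = 2^{−1} = 7 (mod 13).
  v = [12, 12, 10, 11, 7].
Step 2: syndromes of r = [9, 1, 7, 2, 3] (all sums mod 13).
  S_0 = Σ v_i r_i = 12·9 + 12·1 + 10·7 + 11·2 + 7·3 = 233 ≡ 12.
  S_1 = Σ v_i α_i r_i = 12·10·9 + 12·12·1 + 10·3·7 + 11·2·2 + 7·5·3 = 1583 ≡ 10.
  α_i^2 mod 13 = [9, 1, 9, 4, 12].
  S_2 = Σ v_i α_i^2 r_i = 12·9·9 + 12·1·1 + 10·9·7 + 11·4·2 + 7·12·3 = 1954 ≡ 4.
  S = (12, 10, 4) ≠ 0, so r is not a codeword (an error is present).
Step 3: locate the error. For a single error e at position i, S_ℓ = v_i·e·α_i^ℓ, so α_err = S_1/S_0.
  S_0^{−1} = 12^{−1} = 12 (mod 13), so α_err = 10·12 = 120 ≡ 3 = α_3. Error position i = 3.
  Consistency check: S_2/S_1 = 4·4 = 16 ≡ 3 = α_err ✓ (single-error assumption holds).
Step 4: error magnitude e = S_0/v_3 = S_0·∏_{j≠3}(α_3 − α_j) = 12·4 = 48 ≡ 9 (mod 13).
Step 5: correct position 3: c_3 = r_3 − e = 7 − 9 ≡ 11 (mod 13). Hence c = [9, 1, 11, 2, 3].
  Check: interpolating c through the α_i gives m(x) = 10 + 9·x (degree < 2) with m(α_i) = c_i for every i, so c is indeed a codeword.


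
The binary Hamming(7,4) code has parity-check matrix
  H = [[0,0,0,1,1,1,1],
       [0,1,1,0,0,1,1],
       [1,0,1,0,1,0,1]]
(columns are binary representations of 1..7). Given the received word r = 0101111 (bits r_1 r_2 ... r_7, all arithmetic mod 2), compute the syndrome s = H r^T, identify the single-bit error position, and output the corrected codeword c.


s = (0, 1, 0)^T, error position = 2, corrected codeword c = 0001111

Compute s = H r^T mod 2 one row at a time:
  s_1 = 1 + 1 + 1 + 1 = 4 ≡ 0 (mod 2).
  s_2 = 1 + 0 + 1 + 1 = 3 ≡ 1 (mod 2).
  s_3 = 0 + 0 + 1 + 1 = 2 ≡ 0 (mod 2).
s = (0, 1, 0)^T — this equals column 2 of H (binary 010), so error is at position 2.
Correct: flip bit 2 of r = 0101111 to get c = 0001111.


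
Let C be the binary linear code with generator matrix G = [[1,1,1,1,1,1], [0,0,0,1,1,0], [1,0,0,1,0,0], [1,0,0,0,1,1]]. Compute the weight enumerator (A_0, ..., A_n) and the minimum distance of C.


Weight distribution: A_0 = 1, A_1 = 1, A_2 = 3, A_3 = 6, A_4 = 3, A_5 = 1, A_6 = 1. Minimum distance d = 1.

Enumerate all 2^4 = 16 messages m ∈ F_2^4.
For each, compute codeword c = mG in F_2^6, then tally its weight.
  m = 0000 → c = 000000, weight = 0.
  m = 1000 → c = 111111, weight = 6.
  m = 0100 → c = 000110, weight = 2.
  m = 1100 → c = 111001, weight = 4.
  m = 0010 → c = 100100, weight = 2.
  m = 1010 → c = 011011, weight = 4.
  m = 0110 → c = 100010, weight = 2.
  m = 1110 → c = 011101, weight = 4.
  m = 0001 → c = 100011, weight = 3.
  m = 1001 → c = 011100, weight = 3.
  m = 0101 → c = 100101, weight = 3.
  m = 1101 → c = 011010, weight = 3.
  m = 0011 → c = 000111, weight = 3.
  m = 1011 → c = 111000, weight = 3.
  m = 0111 → c = 000001, weight = 1.
  m = 1111 → c = 111110, weight = 5.
Tally weights:
  weight 0: 1 codewords.
  weight 1: 1 codewords.
  weight 2: 3 codewords.
  weight 3: 6 codewords.
  weight 4: 3 codewords.
  weight 5: 1 codewords.
  weight 6: 1 codewords.
Minimum distance d = smallest w > 0 with A_w > 0 = 1.
Sanity: Σ A_w = 16 = 2^4 = 16 ✓.


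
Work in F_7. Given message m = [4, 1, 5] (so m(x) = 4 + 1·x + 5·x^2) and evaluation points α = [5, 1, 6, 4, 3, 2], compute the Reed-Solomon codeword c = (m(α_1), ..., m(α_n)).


c = [1, 3, 1, 4, 3, 5]

Message polynomial: m(x) = 4 + 1·x + 5·x^2 (mod 7).
For each evaluation point α_i, compute m(α_i) mod 7:
  α_1 = 5: Horner steps 5 → 5 → 1, so m(5) = 1.
  α_2 = 1: Horner steps 5 → 6 → 3, so m(1) = 3.
  α_3 = 6: Horner steps 5 → 3 → 1, so m(6) = 1.
  α_4 = 4: Horner steps 5 → 0 → 4, so m(4) = 4.
  α_5 = 3: Horner steps 5 → 2 → 3, so m(3) = 3.
  α_6 = 2: Horner steps 5 → 4 → 5, so m(2) = 5.
Codeword c = [1, 3, 1, 4, 3, 5] ∈ F_7^6.


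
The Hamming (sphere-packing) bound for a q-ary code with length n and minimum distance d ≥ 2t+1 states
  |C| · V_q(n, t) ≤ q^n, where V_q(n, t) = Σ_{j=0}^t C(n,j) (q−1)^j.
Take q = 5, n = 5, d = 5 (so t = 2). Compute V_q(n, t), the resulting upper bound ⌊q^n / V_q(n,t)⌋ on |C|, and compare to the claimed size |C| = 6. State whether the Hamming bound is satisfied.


V_q(n, t) = 181, q^n = 3125, Hamming bound = 17, |C| = 6 ≤ bound (satisfied).

Step 1: Compute V_q(n, t) = Σ_{j=0}^2 C(n, j) (q−1)^j.
  j = 0: C(5,0)·(4)^0 = 1·1 = 1.
  j = 1: C(5,1)·(4)^1 = 5·4 = 20.
  j = 2: C(5,2)·(4)^2 = 10·16 = 160.
  V_q(n, t) = 1 + 20 + 160 = 181.
Step 2: q^n = 5^5 = 3125.
Step 3: Hamming bound ⌊q^n / V_q(n,t)⌋ = ⌊3125/181⌋ = 17.
Step 4: Compare |C| = 6 to 17: satisfied.
The claimed |C| lies below the Hamming bound.


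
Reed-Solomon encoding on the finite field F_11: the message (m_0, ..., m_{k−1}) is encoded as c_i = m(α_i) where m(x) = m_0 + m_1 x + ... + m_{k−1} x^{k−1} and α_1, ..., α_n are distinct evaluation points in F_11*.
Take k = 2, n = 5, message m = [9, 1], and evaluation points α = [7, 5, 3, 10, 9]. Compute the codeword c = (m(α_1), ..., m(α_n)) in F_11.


c = [5, 3, 1, 8, 7]

Message polynomial: m(x) = 9 + 1·x (mod 11).
For each evaluation point α_i, compute m(α_i) mod 11:
  α_1 = 7: Horner steps 1 → 5, so m(7) = 5.
  α_2 = 5: Horner steps 1 → 3, so m(5) = 3.
  α_3 = 3: Horner steps 1 → 1, so m(3) = 1.
  α_4 = 10: Horner steps 1 → 8, so m(10) = 8.
  α_5 = 9: Horner steps 1 → 7, so m(9) = 7.
Codeword c = [5, 3, 1, 8, 7] ∈ F_11^5.


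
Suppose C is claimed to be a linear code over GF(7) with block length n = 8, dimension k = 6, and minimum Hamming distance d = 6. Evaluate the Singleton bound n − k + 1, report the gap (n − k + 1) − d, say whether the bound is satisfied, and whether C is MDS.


Singleton RHS = n − k + 1 = 3, slack = -3, bound violated (no such code; not MDS).

Singleton bound: d ≤ n − k + 1.
Here n = 8, k = 6, so n − k + 1 = 3.
Given d = 6, check d ≤ 3: NO.
Slack = (n − k + 1) − d = -3.
The slack is negative: d = 6 exceeds n − k + 1 = 3 by 3, so the Singleton bound is violated and no linear [8, 6, 6]_7 code can exist. In particular it is not MDS (MDS requires d = n − k + 1 exactly).
Description: the claimed parameters are [8, 6, 6]_7; such a code would be impossible (violates the Singleton bound).


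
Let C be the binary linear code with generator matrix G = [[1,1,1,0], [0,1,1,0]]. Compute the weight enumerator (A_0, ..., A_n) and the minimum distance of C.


Weight distribution: A_0 = 1, A_1 = 1, A_2 = 1, A_3 = 1. Minimum distance d = 1.

Enumerate all 2^2 = 4 messages m ∈ F_2^2.
For each, compute codeword c = mG in F_2^4, then tally its weight.
  m = 00 → c = 0000, weight = 0.
  m = 10 → c = 1110, weight = 3.
  m = 01 → c = 0110, weight = 2.
  m = 11 → c = 1000, weight = 1.
Tally weights:
  weight 0: 1 codewords.
  weight 1: 1 codewords.
  weight 2: 1 codewords.
  weight 3: 1 codewords.
Minimum distance d = smallest w > 0 with A_w > 0 = 1.
Sanity: Σ A_w = 4 = 2^2 = 4 ✓.


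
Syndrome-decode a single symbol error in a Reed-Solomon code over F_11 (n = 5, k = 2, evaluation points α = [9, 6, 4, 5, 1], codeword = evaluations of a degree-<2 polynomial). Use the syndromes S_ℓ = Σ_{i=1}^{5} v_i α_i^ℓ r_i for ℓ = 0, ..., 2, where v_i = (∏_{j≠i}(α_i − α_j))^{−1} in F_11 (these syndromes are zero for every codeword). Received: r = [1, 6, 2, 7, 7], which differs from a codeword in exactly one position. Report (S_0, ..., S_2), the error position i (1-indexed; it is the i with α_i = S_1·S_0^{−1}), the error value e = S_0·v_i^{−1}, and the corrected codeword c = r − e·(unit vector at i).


S = (5, 3, 4), error at position 4, error magnitude e = 3, c = [1, 6, 2, 4, 7].

Step 1: column multipliers v_i = (∏_{j≠i}(α_i − α_j))^{−1} mod 11.
  i = 1 (α = 9): (9−6)(9−4)(9−5)(9−1) = 3·5·4·8 = 480 ≡ 7, so v_1 = 7^{−1} = 8 (mod 11).
  i = 2 (α = 6): (6−9)(6−4)(6−5)(6−1) = (−3)·2·1·5 = −30 ≡ 3, so v_2 = 3^{−1} = 4 (mod 11).
  i = 3 (α = 4): (4−9)(4−6)(4−5)(4−1) = (−5)·(−2)·(−1)·3 = −30 ≡ 3, so v_3 = 3^{−1} = 4 (mod 11).
  i = 4 (α = 5): (5−9)(5−6)(5−4)(5−1) = (−4)·(−1)·1·4 = 16 ≡ 5, so v_4 = 5^{−1} = 9 (mod 11).
  i = 5 (α = 1): (1−9)(1−6)(1−4)(1−5) = (−8)·(−5)·(−3)·(−4) = 480 ≡ 7, so v_5 = 7^{−1} = 8 (mod 11).
  v = [8, 4, 4, 9, 8].
Step 2: syndromes of r = [1, 6, 2, 7, 7] (all sums mod 11).
  S_0 = Σ v_i r_i = 8·1 + 4·6 + 4·2 + 9·7 + 8·7 = 159 ≡ 5.
  S_1 = Σ v_i α_i r_i = 8·9·1 + 4·6·6 + 4·4·2 + 9·5·7 + 8·1·7 = 619 ≡ 3.
  α_i^2 mod 11 = [4, 3, 5, 3, 1].
  S_2 = Σ v_i α_i^2 r_i = 8·4·1 + 4·3·6 + 4·5·2 + 9·3·7 + 8·1·7 = 389 ≡ 4.
  S = (5, 3, 4) ≠ 0, so r is not a codeword (an error is present).
Step 3: locate the error. For a single error e at position i, S_ℓ = v_i·e·α_i^ℓ, so α_err = S_1/S_0.
  S_0^{−1} = 5^{−1} = 9 (mod 11), so α_err = 3·9 = 27 ≡ 5 = α_4. Error position i = 4.
  Consistency check: S_2/S_1 = 4·4 = 16 ≡ 5 = α_err ✓ (single-error assumption holds).
Step 4: error magnitude e = S_0/v_4 = S_0·∏_{j≠4}(α_4 − α_j) = 5·5 = 25 ≡ 3 (mod 11).
Step 5: correct position 4: c_4 = r_4 − e = 7 − 3 ≡ 4 (mod 11). Hence c = [1, 6, 2, 4, 7].
  Check: interpolating c through the α_i gives m(x) = 5 + 2·x (degree < 2) with m(α_i) = c_i for every i, so c is indeed a codeword.


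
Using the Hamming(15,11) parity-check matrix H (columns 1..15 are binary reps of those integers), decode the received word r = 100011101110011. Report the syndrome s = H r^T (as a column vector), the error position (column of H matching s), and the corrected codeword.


s = (1, 1, 0, 0)^T, error position = 12, corrected codeword c = 100011101111011

Compute s = H r^T mod 2 one row at a time:
  s_1 = 0 + 1 + 1 + 1 + 0 + 0 + 1 + 1 = 5 ≡ 1 (mod 2).
  s_2 = 0 + 1 + 1 + 1 + 0 + 0 + 1 + 1 = 5 ≡ 1 (mod 2).
  s_3 = 0 + 0 + 1 + 1 + 1 + 1 + 1 + 1 = 6 ≡ 0 (mod 2).
  s_4 = 1 + 0 + 1 + 1 + 1 + 1 + 0 + 1 = 6 ≡ 0 (mod 2).
s = (1, 1, 0, 0)^T — this equals column 12 of H (binary 1100), so error is at position 12.
Correct: flip bit 12 of r = 100011101110011 to get c = 100011101111011.


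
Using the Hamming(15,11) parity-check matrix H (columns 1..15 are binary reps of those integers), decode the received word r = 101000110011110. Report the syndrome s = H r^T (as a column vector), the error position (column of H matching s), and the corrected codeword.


s = (1, 0, 0, 1)^T, error position = 9, corrected codeword c = 101000111011110

Compute s = H r^T mod 2 one row at a time:
  s_1 = 1 + 0 + 0 + 1 + 1 + 1 + 1 + 0 = 5 ≡ 1 (mod 2).
  s_2 = 0 + 0 + 0 + 1 + 1 + 1 + 1 + 0 = 4 ≡ 0 (mod 2).
  s_3 = 0 + 1 + 0 + 1 + 0 + 1 + 1 + 0 = 4 ≡ 0 (mod 2).
  s_4 = 1 + 1 + 0 + 1 + 0 + 1 + 1 + 0 = 5 ≡ 1 (mod 2).
s = (1, 0, 0, 1)^T — this equals column 9 of H (binary 1001), so error is at position 9.
Correct: flip bit 9 of r = 101000110011110 to get c = 101000111011110.


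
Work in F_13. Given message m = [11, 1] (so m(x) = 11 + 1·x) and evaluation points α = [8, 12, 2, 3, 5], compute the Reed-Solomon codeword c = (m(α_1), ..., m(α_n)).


c = [6, 10, 0, 1, 3]

Message polynomial: m(x) = 11 + 1·x (mod 13).
For each evaluation point α_i, compute m(α_i) mod 13:
  α_1 = 8: Horner steps 1 → 6, so m(8) = 6.
  α_2 = 12: Horner steps 1 → 10, so m(12) = 10.
  α_3 = 2: Horner steps 1 → 0, so m(2) = 0.
  α_4 = 3: Horner steps 1 → 1, so m(3) = 1.
  α_5 = 5: Horner steps 1 → 3, so m(5) = 3.
Codeword c = [6, 10, 0, 1, 3] ∈ F_13^5.


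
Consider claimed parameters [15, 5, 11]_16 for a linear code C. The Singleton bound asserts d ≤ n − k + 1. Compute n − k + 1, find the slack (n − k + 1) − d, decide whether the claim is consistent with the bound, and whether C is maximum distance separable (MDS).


Singleton RHS = n − k + 1 = 11, slack = 0, bound satisfied, MDS.

Singleton bound: d ≤ n − k + 1.
Here n = 15, k = 5, so n − k + 1 = 11.
Given d = 11, check d ≤ 11: YES.
Slack = (n − k + 1) − d = 0.
The code is MDS (slack = 0).
Description: the claimed parameters are [15, 5, 11]_16; such a code would be MDS (meets Singleton bound).


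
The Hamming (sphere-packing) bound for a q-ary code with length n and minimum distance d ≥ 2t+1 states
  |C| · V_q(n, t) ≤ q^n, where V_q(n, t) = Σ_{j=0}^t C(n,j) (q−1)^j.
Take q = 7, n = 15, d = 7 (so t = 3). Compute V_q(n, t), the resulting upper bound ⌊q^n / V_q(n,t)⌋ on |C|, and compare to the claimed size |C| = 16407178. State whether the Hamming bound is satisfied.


V_q(n, t) = 102151, q^n = 4747561509943, Hamming bound = 46475918, |C| = 16407178 ≤ bound (satisfied).

Step 1: Compute V_q(n, t) = Σ_{j=0}^3 C(n, j) (q−1)^j.
  j = 0: C(15,0)·(6)^0 = 1·1 = 1.
  j = 1: C(15,1)·(6)^1 = 15·6 = 90.
  j = 2: C(15,2)·(6)^2 = 105·36 = 3780.
  j = 3: C(15,3)·(6)^3 = 455·216 = 98280.
  V_q(n, t) = 1 + 90 + 3780 + 98280 = 102151.
Step 2: q^n = 7^15 = 4747561509943.
Step 3: Hamming bound ⌊q^n / V_q(n,t)⌋ = ⌊4747561509943/102151⌋ = 46475918.
Step 4: Compare |C| = 16407178 to 46475918: satisfied.
The claimed |C| lies below the Hamming bound.


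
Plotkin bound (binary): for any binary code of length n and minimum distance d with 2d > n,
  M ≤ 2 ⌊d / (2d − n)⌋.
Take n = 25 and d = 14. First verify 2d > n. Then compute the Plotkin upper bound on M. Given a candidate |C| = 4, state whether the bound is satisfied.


Plotkin bound M ≤ 8; given |C| = 4 ≤ bound (satisfied).

Check applicability: 2d = 28, n = 25.
2d − n = 3 > 0, so Plotkin applies.
Compute d/(2d−n) = 14/3 ≈ 4.6667.
⌊d/(2d−n)⌋ = 4.
Plotkin bound: M ≤ 2·4 = 8.
Given |C| = 4, check: satisfied.
This |C| is below the Plotkin bound.


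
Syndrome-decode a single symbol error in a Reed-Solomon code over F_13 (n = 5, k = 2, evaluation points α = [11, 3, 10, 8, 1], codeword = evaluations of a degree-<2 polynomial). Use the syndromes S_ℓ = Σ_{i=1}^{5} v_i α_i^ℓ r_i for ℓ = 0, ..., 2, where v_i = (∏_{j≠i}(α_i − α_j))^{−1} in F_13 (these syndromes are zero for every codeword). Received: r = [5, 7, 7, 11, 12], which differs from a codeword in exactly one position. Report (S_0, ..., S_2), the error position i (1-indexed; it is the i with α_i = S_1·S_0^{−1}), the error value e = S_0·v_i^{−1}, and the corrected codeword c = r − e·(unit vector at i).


S = (1, 3, 9), error at position 2, error magnitude e = 12, c = [5, 8, 7, 11, 12].

Step 1: column multipliers v_i = (∏_{j≠i}(α_i − α_j))^{−1} mod 13.
  i = 1 (α = 11): (11−3)(11−10)(11−8)(11−1) = 8·1·3·10 = 240 ≡ 6, so v_1 = 6^{−1} = 11 (mod 13).
  i = 2 (α = 3): (3−11)(3−10)(3−8)(3−1) = (−8)·(−7)·(−5)·2 = −560 ≡ 12, so v_2 = 12^{−1} = 12 (mod 13).
  i = 3 (α = 10): (10−11)(10−3)(10−8)(10−1) = (−1)·7·2·9 = −126 ≡ 4, so v_3 = 4^{−1} = 10 (mod 13).
  i = 4 (α = 8): (8−11)(8−3)(8−10)(8−1) = (−3)·5·(−2)·7 = 210 ≡ 2, so v_4 = 2^{−1} = 7 (mod 13).
  i = 5 (α = 1): (1−11)(1−3)(1−10)(1−8) = (−10)·(−2)·(−9)·(−7) = 1260 ≡ 12, so v_5 = 12^{−1} = 12 (mod 13).
  v = [11, 12, 10, 7, 12].
Step 2: syndromes of r = [5, 7, 7, 11, 12] (all sums mod 13).
  S_0 = Σ v_i r_i = 11·5 + 12·7 + 10·7 + 7·11 + 12·12 = 430 ≡ 1.
  S_1 = Σ v_i α_i r_i = 11·11·5 + 12·3·7 + 10·10·7 + 7·8·11 + 12·1·12 = 2317 ≡ 3.
  α_i^2 mod 13 = [4, 9, 9, 12, 1].
  S_2 = Σ v_i α_i^2 r_i = 11·4·5 + 12·9·7 + 10·9·7 + 7·12·11 + 12·1·12 = 2674 ≡ 9.
  S = (1, 3, 9) ≠ 0, so r is not a codeword (an error is present).
Step 3: locate the error. For a single error e at position i, S_ℓ = v_i·e·α_i^ℓ, so α_err = S_1/S_0.
  S_0^{−1} = 1^{−1} = 1 (mod 13), so α_err = 3·1 = 3 ≡ 3 = α_2. Error position i = 2.
  Consistency check: S_2/S_1 = 9·9 = 81 ≡ 3 = α_err ✓ (single-error assumption holds).
Step 4: error magnitude e = S_0/v_2 = S_0·∏_{j≠2}(α_2 − α_j) = 1·12 = 12 ≡ 12 (mod 13).
Step 5: correct position 2: c_2 = r_2 − e = 7 − 12 ≡ 8 (mod 13). Hence c = [5, 8, 7, 11, 12].
  Check: interpolating c through the α_i gives m(x) = 1 + 11·x (degree < 2) with m(α_i) = c_i for every i, so c is indeed a codeword.


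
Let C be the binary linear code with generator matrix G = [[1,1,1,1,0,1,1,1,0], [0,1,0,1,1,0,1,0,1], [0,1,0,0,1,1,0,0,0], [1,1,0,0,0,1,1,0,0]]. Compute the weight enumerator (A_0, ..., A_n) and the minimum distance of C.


Weight distribution: A_0 = 1, A_3 = 3, A_4 = 3, A_5 = 4, A_6 = 4, A_7 = 1. Minimum distance d = 3.

Enumerate all 2^4 = 16 messages m ∈ F_2^4.
For each, compute codeword c = mG in F_2^9, then tally its weight.
  m = 0000 → c = 000000000, weight = 0.
  m = 1000 → c = 111101110, weight = 7.
  m = 0100 → c = 010110101, weight = 5.
  m = 1100 → c = 101011011, weight = 6.
  m = 0010 → c = 010011000, weight = 3.
  m = 1010 → c = 101110110, weight = 6.
  m = 0110 → c = 000101101, weight = 4.
  m = 1110 → c = 111000011, weight = 5.
  m = 0001 → c = 110001100, weight = 4.
  m = 1001 → c = 001100010, weight = 3.
  m = 0101 → c = 100111001, weight = 5.
  m = 1101 → c = 011010111, weight = 6.
  m = 0011 → c = 100010100, weight = 3.
  m = 1011 → c = 011111010, weight = 6.
  m = 0111 → c = 110100001, weight = 4.
  m = 1111 → c = 001001111, weight = 5.
Tally weights:
  weight 0: 1 codewords.
  weight 3: 3 codewords.
  weight 4: 3 codewords.
  weight 5: 4 codewords.
  weight 6: 4 codewords.
  weight 7: 1 codewords.
Minimum distance d = smallest w > 0 with A_w > 0 = 3.
Sanity: Σ A_w = 16 = 2^4 = 16 ✓.


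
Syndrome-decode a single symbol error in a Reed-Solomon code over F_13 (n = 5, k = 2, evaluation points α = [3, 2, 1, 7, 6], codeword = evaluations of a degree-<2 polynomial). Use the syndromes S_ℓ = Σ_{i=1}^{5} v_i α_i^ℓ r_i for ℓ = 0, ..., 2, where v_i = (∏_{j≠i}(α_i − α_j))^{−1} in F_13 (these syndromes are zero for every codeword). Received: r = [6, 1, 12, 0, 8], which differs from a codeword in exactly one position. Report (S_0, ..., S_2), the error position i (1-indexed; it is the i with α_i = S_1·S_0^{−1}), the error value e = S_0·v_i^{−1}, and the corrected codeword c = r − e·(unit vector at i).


S = (2, 2, 2), error at position 3, error magnitude e = 3, c = [6, 1, 9, 0, 8].

Step 1: column multipliers v_i = (∏_{j≠i}(α_i − α_j))^{−1} mod 13.
  i = 1 (α = 3): (3−2)(3−1)(3−7)(3−6) = 1·2·(−4)·(−3) = 24 ≡ 11, so v_1 = 11^{−1} = 6 (mod 13).
  i = 2 (α = 2): (2−3)(2−1)(2−7)(2−6) = (−1)·1·(−5)·(−4) = −20 ≡ 6, so v_2 = 6^{−1} = 11 (mod 13).
  i = 3 (α = 1): (1−3)(1−2)(1−7)(1−6) = (−2)·(−1)·(−6)·(−5) = 60 ≡ 8, so v_3 = 8^{−1} = 5 (mod 13).
  i = 4 (α = 7): (7−3)(7−2)(7−1)(7−6) = 4·5·6·1 = 120 ≡ 3, so v_4 = 3^{−1} = 9 (mod 13).
  i = 5 (α = 6): (6−3)(6−2)(6−1)(6−7) = 3·4·5·(−1) = −60 ≡ 5, so v_5 = 5^{−1} = 8 (mod 13).
  v = [6, 11, 5, 9, 8].
Step 2: syndromes of r = [6, 1, 12, 0, 8] (all sums mod 13).
  S_0 = Σ v_i r_i = 6·6 + 11·1 + 5·12 + 9·0 + 8·8 = 171 ≡ 2.
  S_1 = Σ v_i α_i r_i = 6·3·6 + 11·2·1 + 5·1·12 + 9·7·0 + 8·6·8 = 574 ≡ 2.
  α_i^2 mod 13 = [9, 4, 1, 10, 10].
  S_2 = Σ v_i α_i^2 r_i = 6·9·6 + 11·4·1 + 5·1·12 + 9·10·0 + 8·10·8 = 1068 ≡ 2.
  S = (2, 2, 2) ≠ 0, so r is not a codeword (an error is present).
Step 3: locate the error. For a single error e at position i, S_ℓ = v_i·e·α_i^ℓ, so α_err = S_1/S_0.
  S_0^{−1} = 2^{−1} = 7 (mod 13), so α_err = 2·7 = 14 ≡ 1 = α_3. Error position i = 3.
  Consistency check: S_2/S_1 = 2·7 = 14 ≡ 1 = α_err ✓ (single-error assumption holds).
Step 4: error magnitude e = S_0/v_3 = S_0·∏_{j≠3}(α_3 − α_j) = 2·8 = 16 ≡ 3 (mod 13).
Step 5: correct position 3: c_3 = r_3 − e = 12 − 3 ≡ 9 (mod 13). Hence c = [6, 1, 9, 0, 8].
  Check: interpolating c through the α_i gives m(x) = 4 + 5·x (degree < 2) with m(α_i) = c_i for every i, so c is indeed a codeword.


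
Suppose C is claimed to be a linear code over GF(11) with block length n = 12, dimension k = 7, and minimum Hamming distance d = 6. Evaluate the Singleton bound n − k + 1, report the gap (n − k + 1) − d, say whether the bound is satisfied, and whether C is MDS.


Singleton RHS = n − k + 1 = 6, slack = 0, bound satisfied, MDS.

Singleton bound: d ≤ n − k + 1.
Here n = 12, k = 7, so n − k + 1 = 6.
Given d = 6, check d ≤ 6: YES.
Slack = (n − k + 1) − d = 0.
The code is MDS (slack = 0).
Description: the claimed parameters are [12, 7, 6]_11; such a code would be MDS (meets Singleton bound).


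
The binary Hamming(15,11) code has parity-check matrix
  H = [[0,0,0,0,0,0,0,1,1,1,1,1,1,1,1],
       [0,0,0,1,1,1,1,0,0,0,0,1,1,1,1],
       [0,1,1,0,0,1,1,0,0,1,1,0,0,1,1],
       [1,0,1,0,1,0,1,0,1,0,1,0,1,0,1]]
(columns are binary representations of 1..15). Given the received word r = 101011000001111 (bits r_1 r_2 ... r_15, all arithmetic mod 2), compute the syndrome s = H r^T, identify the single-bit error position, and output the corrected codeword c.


s = (0, 0, 0, 1)^T, error position = 1, corrected codeword c = 001011000001111

Compute s = H r^T mod 2 one row at a time:
  s_1 = 0 + 0 + 0 + 0 + 1 + 1 + 1 + 1 = 4 ≡ 0 (mod 2).
  s_2 = 0 + 1 + 1 + 0 + 1 + 1 + 1 + 1 = 6 ≡ 0 (mod 2).
  s_3 = 0 + 1 + 1 + 0 + 0 + 0 + 1 + 1 = 4 ≡ 0 (mod 2).
  s_4 = 1 + 1 + 1 + 0 + 0 + 0 + 1 + 1 = 5 ≡ 1 (mod 2).
s = (0, 0, 0, 1)^T — this equals column 1 of H (binary 0001), so error is at position 1.
Correct: flip bit 1 of r = 101011000001111 to get c = 001011000001111.


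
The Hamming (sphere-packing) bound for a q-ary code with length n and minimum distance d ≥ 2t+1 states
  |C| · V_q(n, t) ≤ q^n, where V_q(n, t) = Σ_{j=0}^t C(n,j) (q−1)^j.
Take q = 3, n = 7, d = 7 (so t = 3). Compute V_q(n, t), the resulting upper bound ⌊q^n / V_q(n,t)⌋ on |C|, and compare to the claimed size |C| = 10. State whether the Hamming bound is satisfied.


V_q(n, t) = 379, q^n = 2187, Hamming bound = 5, |C| = 10 > bound (violated).

Step 1: Compute V_q(n, t) = Σ_{j=0}^3 C(n, j) (q−1)^j.
  j = 0: C(7,0)·(2)^0 = 1·1 = 1.
  j = 1: C(7,1)·(2)^1 = 7·2 = 14.
  j = 2: C(7,2)·(2)^2 = 21·4 = 84.
  j = 3: C(7,3)·(2)^3 = 35·8 = 280.
  V_q(n, t) = 1 + 14 + 84 + 280 = 379.
Step 2: q^n = 3^7 = 2187.
Step 3: Hamming bound ⌊q^n / V_q(n,t)⌋ = ⌊2187/379⌋ = 5.
Step 4: Compare |C| = 10 to 5: violated.
The claimed |C| lies above the Hamming bound, so no 3-ary code of length 7 with d ≥ 7 can have 10 codewords.


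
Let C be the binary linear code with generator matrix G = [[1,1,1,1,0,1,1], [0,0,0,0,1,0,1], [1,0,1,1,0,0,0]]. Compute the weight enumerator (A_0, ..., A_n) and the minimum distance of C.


Weight distribution: A_0 = 1, A_2 = 1, A_3 = 3, A_5 = 1, A_6 = 2. Minimum distance d = 2.

Enumerate all 2^3 = 8 messages m ∈ F_2^3.
For each, compute codeword c = mG in F_2^7, then tally its weight.
  m = 000 → c = 0000000, weight = 0.
  m = 100 → c = 1111011, weight = 6.
  m = 010 → c = 0000101, weight = 2.
  m = 110 → c = 1111110, weight = 6.
  m = 001 → c = 1011000, weight = 3.
  m = 101 → c = 0100011, weight = 3.
  m = 011 → c = 1011101, weight = 5.
  m = 111 → c = 0100110, weight = 3.
Tally weights:
  weight 0: 1 codewords.
  weight 2: 1 codewords.
  weight 3: 3 codewords.
  weight 5: 1 codewords.
  weight 6: 2 codewords.
Minimum distance d = smallest w > 0 with A_w > 0 = 2.
Sanity: Σ A_w = 8 = 2^3 = 8 ✓.


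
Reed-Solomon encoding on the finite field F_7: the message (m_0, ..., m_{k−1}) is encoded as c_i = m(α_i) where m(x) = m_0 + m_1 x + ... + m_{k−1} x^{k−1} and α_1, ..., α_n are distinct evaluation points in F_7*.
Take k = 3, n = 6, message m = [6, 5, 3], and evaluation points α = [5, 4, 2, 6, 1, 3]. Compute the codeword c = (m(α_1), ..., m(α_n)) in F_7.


c = [1, 4, 0, 4, 0, 6]

Message polynomial: m(x) = 6 + 5·x + 3·x^2 (mod 7).
For each evaluation point α_i, compute m(α_i) mod 7:
  α_1 = 5: Horner steps 3 → 6 → 1, so m(5) = 1.
  α_2 = 4: Horner steps 3 → 3 → 4, so m(4) = 4.
  α_3 = 2: Horner steps 3 → 4 → 0, so m(2) = 0.
  α_4 = 6: Horner steps 3 → 2 → 4, so m(6) = 4.
  α_5 = 1: Horner steps 3 → 1 → 0, so m(1) = 0.
  α_6 = 3: Horner steps 3 → 0 → 6, so m(3) = 6.
Codeword c = [1, 4, 0, 4, 0, 6] ∈ F_7^6.


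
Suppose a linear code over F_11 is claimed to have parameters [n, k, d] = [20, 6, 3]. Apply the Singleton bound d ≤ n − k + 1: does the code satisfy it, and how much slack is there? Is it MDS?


Singleton RHS = n − k + 1 = 15, slack = 12, bound satisfied, not MDS.

Singleton bound: d ≤ n − k + 1.
Here n = 20, k = 6, so n − k + 1 = 15.
Given d = 3, check d ≤ 15: YES.
Slack = (n − k + 1) − d = 12.
The code is NOT MDS (slack = 12 > 0).
Description: the claimed parameters are [20, 6, 3]_11; such a code would be non-MDS.


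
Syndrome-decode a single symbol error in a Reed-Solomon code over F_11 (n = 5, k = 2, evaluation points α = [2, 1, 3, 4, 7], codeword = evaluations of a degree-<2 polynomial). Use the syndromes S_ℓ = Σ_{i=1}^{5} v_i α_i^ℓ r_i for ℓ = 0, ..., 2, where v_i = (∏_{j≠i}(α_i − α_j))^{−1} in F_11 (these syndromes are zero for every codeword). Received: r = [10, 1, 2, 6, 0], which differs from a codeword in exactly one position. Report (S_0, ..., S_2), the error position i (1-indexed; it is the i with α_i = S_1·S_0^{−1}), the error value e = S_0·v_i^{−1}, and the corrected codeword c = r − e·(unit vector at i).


S = (2, 6, 7), error at position 3, error magnitude e = 5, c = [10, 1, 8, 6, 0].

Step 1: column multipliers v_i = (∏_{j≠i}(α_i − α_j))^{−1} mod 11.
  i = 1 (α = 2): (2−1)(2−3)(2−4)(2−7) = 1·(−1)·(−2)·(−5) = −10 ≡ 1, so v_1 = 1^{−1} = 1 (mod 11).
  i = 2 (α = 1): (1−2)(1−3)(1−4)(1−7) = (−1)·(−2)·(−3)·(−6) = 36 ≡ 3, so v_2 = 3^{−1} = 4 (mod 11).
  i = 3 (α = 3): (3−2)(3−1)(3−4)(3−7) = 1·2·(−1)·(−4) = 8 ≡ 8, so v_3 = 8^{−1} = 7 (mod 11).
  i = 4 (α = 4): (4−2)(4−1)(4−3)(4−7) = 2·3·1·(−3) = −18 ≡ 4, so v_4 = 4^{−1} = 3 (mod 11).
  i = 5 (α = 7): (7−2)(7−1)(7−3)(7−4) = 5·6·4·3 = 360 ≡ 8, so v_5 = 8^{−1} = 7 (mod 11).
  v = [1, 4, 7, 3, 7].
Step 2: syndromes of r = [10, 1, 2, 6, 0] (all sums mod 11).
  S_0 = Σ v_i r_i = 1·10 + 4·1 + 7·2 + 3·6 + 7·0 = 46 ≡ 2.
  S_1 = Σ v_i α_i r_i = 1·2·10 + 4·1·1 + 7·3·2 + 3·4·6 + 7·7·0 = 138 ≡ 6.
  α_i^2 mod 11 = [4, 1, 9, 5, 5].
  S_2 = Σ v_i α_i^2 r_i = 1·4·10 + 4·1·1 + 7·9·2 + 3·5·6 + 7·5·0 = 260 ≡ 7.
  S = (2, 6, 7) ≠ 0, so r is not a codeword (an error is present).
Step 3: locate the error. For a single error e at position i, S_ℓ = v_i·e·α_i^ℓ, so α_err = S_1/S_0.
  S_0^{−1} = 2^{−1} = 6 (mod 11), so α_err = 6·6 = 36 ≡ 3 = α_3. Error position i = 3.
  Consistency check: S_2/S_1 = 7·2 = 14 ≡ 3 = α_err ✓ (single-error assumption holds).
Step 4: error magnitude e = S_0/v_3 = S_0·∏_{j≠3}(α_3 − α_j) = 2·8 = 16 ≡ 5 (mod 11).
Step 5: correct position 3: c_3 = r_3 − e = 2 − 5 ≡ 8 (mod 11). Hence c = [10, 1, 8, 6, 0].
  Check: interpolating c through the α_i gives m(x) = 3 + 9·x (degree < 2) with m(α_i) = c_i for every i, so c is indeed a codeword.


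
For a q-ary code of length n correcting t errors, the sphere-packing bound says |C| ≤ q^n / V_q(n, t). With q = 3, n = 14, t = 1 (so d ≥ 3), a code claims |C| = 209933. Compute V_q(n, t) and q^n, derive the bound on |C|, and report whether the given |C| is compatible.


V_q(n, t) = 29, q^n = 4782969, Hamming bound = 164929, |C| = 209933 > bound (violated).

Step 1: Compute V_q(n, t) = Σ_{j=0}^1 C(n, j) (q−1)^j.
  j = 0: C(14,0)·(2)^0 = 1·1 = 1.
  j = 1: C(14,1)·(2)^1 = 14·2 = 28.
  V_q(n, t) = 1 + 28 = 29.
Step 2: q^n = 3^14 = 4782969.
Step 3: Hamming bound ⌊q^n / V_q(n,t)⌋ = ⌊4782969/29⌋ = 164929.
Step 4: Compare |C| = 209933 to 164929: violated.
The claimed |C| lies above the Hamming bound, so no 3-ary code of length 14 with d ≥ 3 can have 209933 codewords.


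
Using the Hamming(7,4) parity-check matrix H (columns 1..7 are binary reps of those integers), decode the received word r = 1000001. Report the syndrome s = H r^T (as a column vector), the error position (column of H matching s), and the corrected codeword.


s = (1, 1, 0)^T, error position = 6, corrected codeword c = 1000011

Compute s = H r^T mod 2 one row at a time:
  s_1 = 0 + 0 + 0 + 1 = 1 ≡ 1 (mod 2).
  s_2 = 0 + 0 + 0 + 1 = 1 ≡ 1 (mod 2).
  s_3 = 1 + 0 + 0 + 1 = 2 ≡ 0 (mod 2).
s = (1, 1, 0)^T — this equals column 6 of H (binary 110), so error is at position 6.
Correct: flip bit 6 of r = 1000001 to get c = 1000011.
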